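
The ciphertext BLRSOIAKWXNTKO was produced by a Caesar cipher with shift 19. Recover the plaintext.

ISYZVPHRDEUARV

B(1): 1−19=-18≡8 → I
L(11): 11−19=-8≡18 → S
R(17): 17−19=-2≡24 → Y
S(18): 18−19=-1≡25 → Z
O(14): 14−19=-5≡21 → V
I(8): 8−19=-11≡15 → P
A(0): 0−19=-19≡7 → H
K(10): 10−19=-9≡17 → R
W(22): 22−19=3 → D
X(23): 23−19=4 → E
N(13): 13−19=-6≡20 → U
T(19): 19−19=0 → A
K(10): 10−19=-9≡17 → R
O(14): 14−19=-5≡21 → V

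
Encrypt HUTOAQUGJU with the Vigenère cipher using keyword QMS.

Repeat the key across the message: QMSQMSQMSQ
H(7)+Q(16): 23 → X
U(20)+M(12): 32≡6 → G
T(19)+S(18): 37≡11 → L
O(14)+Q(16): 30≡4 → E
A(0)+M(12): 12 → M
Q(16)+S(18): 34≡8 → I
U(20)+Q(16): 36≡10 → K
G(6)+M(12): 18 → S
J(9)+S(18): 27≡1 → B
U(20)+Q(16): 36≡10 → K

XGLEMIKSBK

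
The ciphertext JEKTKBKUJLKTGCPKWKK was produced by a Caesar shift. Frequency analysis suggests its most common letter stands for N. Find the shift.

The most frequent ciphertext letter is K (appears 7 times).
K is position 10; N is position 13.
Shift = -3≡23.

23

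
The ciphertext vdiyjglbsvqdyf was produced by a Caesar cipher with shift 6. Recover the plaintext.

v(21): 21−6=15 → p
d(3): 3−6=-3≡23 → x
i(8): 8−6=2 → c
y(24): 24−6=18 → s
j(9): 9−6=3 → d
g(6): 6−6=0 → a
l(11): 11−6=5 → f
b(1): 1−6=-5≡21 → v
s(18): 18−6=12 → m
v(21): 21−6=15 → p
q(16): 16−6=10 → k
d(3): 3−6=-3≡23 → x
y(24): 24−6=18 → s
f(5): 5−6=-1≡25 → z

pxcsdafvmpkxsz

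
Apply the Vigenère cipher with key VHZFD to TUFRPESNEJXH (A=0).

Repeat the key across the message: VHZFDVHZFDVH
T(19)+V(21): 40≡14 → O
U(20)+H(7): 27≡1 → B
F(5)+Z(25): 30≡4 → E
R(17)+F(5): 22 → W
P(15)+D(3): 18 → S
E(4)+V(21): 25 → Z
S(18)+H(7): 25 → Z
N(13)+Z(25): 38≡12 → M
E(4)+F(5): 9 → J
J(9)+D(3): 12 → M
X(23)+V(21): 44≡18 → S
H(7)+H(7): 14 → O

OBEWSZZMJMSO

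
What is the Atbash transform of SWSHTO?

HDHSGL

S(18) → H(7)
W(22) → D(3)
S(18) → H(7)
H(7) → S(18)
T(19) → G(6)
O(14) → L(11)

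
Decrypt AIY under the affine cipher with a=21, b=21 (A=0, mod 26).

ZNP

The inverse of 21 mod 26 is 5, since 21·5=105≡1. Apply D(y)=5·(y−21) mod 26:
A(0): 5·(0−21)=-105≡25 → Z
I(8): 5·(8−21)=-65≡13 → N
Y(24): 5·(24−21)=15 → P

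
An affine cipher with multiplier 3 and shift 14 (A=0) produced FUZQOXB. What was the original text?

The inverse of 3 mod 26 is 9, since 3·9=27≡1. Apply D(y)=9·(y−14) mod 26:
F(5): 9·(5−14)=-81≡23 → X
U(20): 9·(20−14)=54≡2 → C
Z(25): 9·(25−14)=99≡21 → V
Q(16): 9·(16−14)=18 → S
O(14): 9·(14−14)=0 → A
X(23): 9·(23−14)=81≡3 → D
B(1): 9·(1−14)=-117≡13 → N

XCVSADN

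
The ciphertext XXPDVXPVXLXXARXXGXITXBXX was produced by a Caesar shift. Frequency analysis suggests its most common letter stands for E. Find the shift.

The most frequent ciphertext letter is X (appears 12 times).
X is position 23; E is position 4.
Shift = 19.

19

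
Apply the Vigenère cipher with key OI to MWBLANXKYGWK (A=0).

Repeat the key across the message: OIOIOIOIOIOI
M(12)+O(14): 26≡0 → A
W(22)+I(8): 30≡4 → E
B(1)+O(14): 15 → P
L(11)+I(8): 19 → T
A(0)+O(14): 14 → O
N(13)+I(8): 21 → V
X(23)+O(14): 37≡11 → L
K(10)+I(8): 18 → S
Y(24)+O(14): 38≡12 → M
G(6)+I(8): 14 → O
W(22)+O(14): 36≡10 → K
K(10)+I(8): 18 → S

AEPTOVLSMOKS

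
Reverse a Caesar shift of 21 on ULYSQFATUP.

ZQDXVKFYZU

U(20): 20−21=-1≡25 → Z
L(11): 11−21=-10≡16 → Q
Y(24): 24−21=3 → D
S(18): 18−21=-3≡23 → X
Q(16): 16−21=-5≡21 → V
F(5): 5−21=-16≡10 → K
A(0): 0−21=-21≡5 → F
T(19): 19−21=-2≡24 → Y
U(20): 20−21=-1≡25 → Z
P(15): 15−21=-6≡20 → U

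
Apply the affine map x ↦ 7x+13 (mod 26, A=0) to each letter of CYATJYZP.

BZNQYZGO

C(2): 7·2+13=27≡1 → B
Y(24): 7·24+13=181≡25 → Z
A(0): 7·0+13=13 → N
T(19): 7·19+13=146≡16 → Q
J(9): 7·9+13=76≡24 → Y
Y(24): 7·24+13=181≡25 → Z
Z(25): 7·25+13=188≡6 → G
P(15): 7·15+13=118≡14 → O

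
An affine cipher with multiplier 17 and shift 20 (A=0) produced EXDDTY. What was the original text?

The inverse of 17 mod 26 is 23, since 17·23=391≡1. Apply D(y)=23·(y−20) mod 26:
E(4): 23·(4−20)=-368≡22 → W
X(23): 23·(23−20)=69≡17 → R
D(3): 23·(3−20)=-391≡25 → Z
D(3): 23·(3−20)=-391≡25 → Z
T(19): 23·(19−20)=-23≡3 → D
Y(24): 23·(24−20)=92≡14 → O

WRZZDO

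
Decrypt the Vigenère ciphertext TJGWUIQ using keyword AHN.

Repeat the key across the ciphertext: AHNAHNA
T(19)−A(0): 19 → T
J(9)−H(7): 2 → C
G(6)−N(13): -7≡19 → T
W(22)−A(0): 22 → W
U(20)−H(7): 13 → N
I(8)−N(13): -5≡21 → V
Q(16)−A(0): 16 → Q

TCTWNVQ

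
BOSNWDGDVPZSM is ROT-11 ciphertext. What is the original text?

B(1): 1−11=-10≡16 → Q
O(14): 14−11=3 → D
S(18): 18−11=7 → H
N(13): 13−11=2 → C
W(22): 22−11=11 → L
D(3): 3−11=-8≡18 → S
G(6): 6−11=-5≡21 → V
D(3): 3−11=-8≡18 → S
V(21): 21−11=10 → K
P(15): 15−11=4 → E
Z(25): 25−11=14 → O
S(18): 18−11=7 → H
M(12): 12−11=1 → B

QDHCLSVSKEOHB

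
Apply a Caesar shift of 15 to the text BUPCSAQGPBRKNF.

B(1): 1+15=16 → Q
U(20): 20+15=35≡9 → J
P(15): 15+15=30≡4 → E
C(2): 2+15=17 → R
S(18): 18+15=33≡7 → H
A(0): 0+15=15 → P
Q(16): 16+15=31≡5 → F
G(6): 6+15=21 → V
P(15): 15+15=30≡4 → E
B(1): 1+15=16 → Q
R(17): 17+15=32≡6 → G
K(10): 10+15=25 → Z
N(13): 13+15=28≡2 → C
F(5): 5+15=20 → U

QJERHPFVEQGZCU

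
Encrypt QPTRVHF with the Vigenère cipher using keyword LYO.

Repeat the key across the message: LYOLYOL
Q(16)+L(11): 27≡1 → B
P(15)+Y(24): 39≡13 → N
T(19)+O(14): 33≡7 → H
R(17)+L(11): 28≡2 → C
V(21)+Y(24): 45≡19 → T
H(7)+O(14): 21 → V
F(5)+L(11): 16 → Q

BNHCTVQ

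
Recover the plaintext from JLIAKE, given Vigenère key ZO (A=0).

Repeat the key across the ciphertext: ZOZOZO
J(9)−Z(25): -16≡10 → K
L(11)−O(14): -3≡23 → X
I(8)−Z(25): -17≡9 → J
A(0)−O(14): -14≡12 → M
K(10)−Z(25): -15≡11 → L
E(4)−O(14): -10≡16 → Q

KXJMLQ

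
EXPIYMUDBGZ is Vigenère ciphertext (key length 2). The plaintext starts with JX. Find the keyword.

VA

Subtract each crib letter from the matching ciphertext letter (mod 26):
E(4)−J(9)=-5≡21 → V
X(23)−X(23)=0 → A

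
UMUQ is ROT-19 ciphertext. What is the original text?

U(20): 20−19=1 → B
M(12): 12−19=-7≡19 → T
U(20): 20−19=1 → B
Q(16): 16−19=-3≡23 → X

BTBX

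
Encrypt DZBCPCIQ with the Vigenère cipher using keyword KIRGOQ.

Repeat the key across the message: KIRGOQKI
D(3)+K(10): 13 → N
Z(25)+I(8): 33≡7 → H
B(1)+R(17): 18 → S
C(2)+G(6): 8 → I
P(15)+O(14): 29≡3 → D
C(2)+Q(16): 18 → S
I(8)+K(10): 18 → S
Q(16)+I(8): 24 → Y

NHSIDSSY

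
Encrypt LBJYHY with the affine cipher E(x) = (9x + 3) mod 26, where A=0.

L(11): 9·11+3=102≡24 → Y
B(1): 9·1+3=12 → M
J(9): 9·9+3=84≡6 → G
Y(24): 9·24+3=219≡11 → L
H(7): 9·7+3=66≡14 → O
Y(24): 9·24+3=219≡11 → L

YMGLOL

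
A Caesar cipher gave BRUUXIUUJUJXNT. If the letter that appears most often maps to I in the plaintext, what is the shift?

12

The most frequent ciphertext letter is U (appears 5 times).
U is position 20; I is position 8.
Shift = 12.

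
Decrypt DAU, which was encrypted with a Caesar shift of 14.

PMG

D(3): 3−14=-11≡15 → P
A(0): 0−14=-14≡12 → M
U(20): 20−14=6 → G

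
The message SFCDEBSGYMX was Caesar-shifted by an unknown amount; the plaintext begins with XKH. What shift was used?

21

From the crib: S(18)−X(23)=-5≡21, so the shift is 21.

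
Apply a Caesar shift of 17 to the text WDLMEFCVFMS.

NUCDVWTMWDJ

W(22): 22+17=39≡13 → N
D(3): 3+17=20 → U
L(11): 11+17=28≡2 → C
M(12): 12+17=29≡3 → D
E(4): 4+17=21 → V
F(5): 5+17=22 → W
C(2): 2+17=19 → T
V(21): 21+17=38≡12 → M
F(5): 5+17=22 → W
M(12): 12+17=29≡3 → D
S(18): 18+17=35≡9 → J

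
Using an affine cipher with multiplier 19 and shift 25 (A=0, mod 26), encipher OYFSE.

FNQDX

O(14): 19·14+25=291≡5 → F
Y(24): 19·24+25=481≡13 → N
F(5): 19·5+25=120≡16 → Q
S(18): 19·18+25=367≡3 → D
E(4): 19·4+25=101≡23 → X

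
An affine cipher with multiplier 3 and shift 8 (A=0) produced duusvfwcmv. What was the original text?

heemnzwykn

The inverse of 3 mod 26 is 9, since 3·9=27≡1. Apply D(y)=9·(y−8) mod 26:
d(3): 9·(3−8)=-45≡7 → h
u(20): 9·(20−8)=108≡4 → e
u(20): 9·(20−8)=108≡4 → e
s(18): 9·(18−8)=90≡12 → m
v(21): 9·(21−8)=117≡13 → n
f(5): 9·(5−8)=-27≡25 → z
w(22): 9·(22−8)=126≡22 → w
c(2): 9·(2−8)=-54≡24 → y
m(12): 9·(12−8)=36≡10 → k
v(21): 9·(21−8)=117≡13 → n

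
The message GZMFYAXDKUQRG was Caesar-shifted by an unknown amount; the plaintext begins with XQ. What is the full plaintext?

XQDWPROUBLHIX

From the crib: G(6)−X(23)=-17≡9, so the shift is 9.
Subtract 9 from each ciphertext letter:
G(6): 6−9=-3≡23 → X
Z(25): 25−9=16 → Q
M(12): 12−9=3 → D
F(5): 5−9=-4≡22 → W
Y(24): 24−9=15 → P
A(0): 0−9=-9≡17 → R
X(23): 23−9=14 → O
D(3): 3−9=-6≡20 → U
K(10): 10−9=1 → B
U(20): 20−9=11 → L
Q(16): 16−9=7 → H
R(17): 17−9=8 → I
G(6): 6−9=-3≡23 → X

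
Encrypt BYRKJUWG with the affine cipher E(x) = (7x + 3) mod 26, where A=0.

B(1): 7·1+3=10 → K
Y(24): 7·24+3=171≡15 → P
R(17): 7·17+3=122≡18 → S
K(10): 7·10+3=73≡21 → V
J(9): 7·9+3=66≡14 → O
U(20): 7·20+3=143≡13 → N
W(22): 7·22+3=157≡1 → B
G(6): 7·6+3=45≡19 → T

KPSVONBT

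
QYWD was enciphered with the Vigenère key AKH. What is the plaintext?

Repeat the key across the ciphertext: AKHA
Q(16)−A(0): 16 → Q
Y(24)−K(10): 14 → O
W(22)−H(7): 15 → P
D(3)−A(0): 3 → D

QOPD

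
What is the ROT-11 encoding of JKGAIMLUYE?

J(9): 9+11=20 → U
K(10): 10+11=21 → V
G(6): 6+11=17 → R
A(0): 0+11=11 → L
I(8): 8+11=19 → T
M(12): 12+11=23 → X
L(11): 11+11=22 → W
U(20): 20+11=31≡5 → F
Y(24): 24+11=35≡9 → J
E(4): 4+11=15 → P

UVRLTXWFJP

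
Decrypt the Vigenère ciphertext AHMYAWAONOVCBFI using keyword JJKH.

Repeat the key across the ciphertext: JJKHJJKHJJKHJJK
A(0)−J(9): -9≡17 → R
H(7)−J(9): -2≡24 → Y
M(12)−K(10): 2 → C
Y(24)−H(7): 17 → R
A(0)−J(9): -9≡17 → R
W(22)−J(9): 13 → N
A(0)−K(10): -10≡16 → Q
O(14)−H(7): 7 → H
N(13)−J(9): 4 → E
O(14)−J(9): 5 → F
V(21)−K(10): 11 → L
C(2)−H(7): -5≡21 → V
B(1)−J(9): -8≡18 → S
F(5)−J(9): -4≡22 → W
I(8)−K(10): -2≡24 → Y

RYCRRNQHEFLVSWY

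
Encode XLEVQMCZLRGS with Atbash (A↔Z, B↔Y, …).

COVEJNXAOITH

X(23) → C(2)
L(11) → O(14)
E(4) → V(21)
V(21) → E(4)
Q(16) → J(9)
M(12) → N(13)
C(2) → X(23)
Z(25) → A(0)
L(11) → O(14)
R(17) → I(8)
G(6) → T(19)
S(18) → H(7)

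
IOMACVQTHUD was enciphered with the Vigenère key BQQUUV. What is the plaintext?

Repeat the key across the ciphertext: BQQUUVBQQUU
I(8)−B(1): 7 → H
O(14)−Q(16): -2≡24 → Y
M(12)−Q(16): -4≡22 → W
A(0)−U(20): -20≡6 → G
C(2)−U(20): -18≡8 → I
V(21)−V(21): 0 → A
Q(16)−B(1): 15 → P
T(19)−Q(16): 3 → D
H(7)−Q(16): -9≡17 → R
U(20)−U(20): 0 → A
D(3)−U(20): -17≡9 → J

HYWGIAPDRAJ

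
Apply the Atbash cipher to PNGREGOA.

P(15) → K(10)
N(13) → M(12)
G(6) → T(19)
R(17) → I(8)
E(4) → V(21)
G(6) → T(19)
O(14) → L(11)
A(0) → Z(25)

KMTIVTLZ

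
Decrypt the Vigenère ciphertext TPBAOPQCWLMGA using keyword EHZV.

PICFKIRHSENLW

Repeat the key across the ciphertext: EHZVEHZVEHZVE
T(19)−E(4): 15 → P
P(15)−H(7): 8 → I
B(1)−Z(25): -24≡2 → C
A(0)−V(21): -21≡5 → F
O(14)−E(4): 10 → K
P(15)−H(7): 8 → I
Q(16)−Z(25): -9≡17 → R
C(2)−V(21): -19≡7 → H
W(22)−E(4): 18 → S
L(11)−H(7): 4 → E
M(12)−Z(25): -13≡13 → N
G(6)−V(21): -15≡11 → L
A(0)−E(4): -4≡22 → W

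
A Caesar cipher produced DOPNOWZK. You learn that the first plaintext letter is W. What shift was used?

From the crib: D(3)−W(22)=-19≡7, so the shift is 7.

7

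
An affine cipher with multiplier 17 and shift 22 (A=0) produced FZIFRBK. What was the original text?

The inverse of 17 mod 26 is 23, since 17·23=391≡1. Apply D(y)=23·(y−22) mod 26:
F(5): 23·(5−22)=-391≡25 → Z
Z(25): 23·(25−22)=69≡17 → R
I(8): 23·(8−22)=-322≡16 → Q
F(5): 23·(5−22)=-391≡25 → Z
R(17): 23·(17−22)=-115≡15 → P
B(1): 23·(1−22)=-483≡11 → L
K(10): 23·(10−22)=-276≡10 → K

ZRQZPLK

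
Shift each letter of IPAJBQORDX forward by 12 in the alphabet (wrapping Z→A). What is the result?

I(8): 8+12=20 → U
P(15): 15+12=27≡1 → B
A(0): 0+12=12 → M
J(9): 9+12=21 → V
B(1): 1+12=13 → N
Q(16): 16+12=28≡2 → C
O(14): 14+12=26≡0 → A
R(17): 17+12=29≡3 → D
D(3): 3+12=15 → P
X(23): 23+12=35≡9 → J

UBMVNCADPJ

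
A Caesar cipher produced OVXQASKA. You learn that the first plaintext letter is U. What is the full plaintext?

UBDWGYQG

From the crib: O(14)−U(20)=-6≡20, so the shift is 20.
Subtract 20 from each ciphertext letter:
O(14): 14−20=-6≡20 → U
V(21): 21−20=1 → B
X(23): 23−20=3 → D
Q(16): 16−20=-4≡22 → W
A(0): 0−20=-20≡6 → G
S(18): 18−20=-2≡24 → Y
K(10): 10−20=-10≡16 → Q
A(0): 0−20=-20≡6 → G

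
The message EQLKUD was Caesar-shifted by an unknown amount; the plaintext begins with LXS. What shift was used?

From the crib: E(4)−L(11)=-7≡19, so the shift is 19.

19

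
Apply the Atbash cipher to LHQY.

OSJB

L(11) → O(14)
H(7) → S(18)
Q(16) → J(9)
Y(24) → B(1)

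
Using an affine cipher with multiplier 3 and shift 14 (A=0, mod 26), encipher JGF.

PGD

J(9): 3·9+14=41≡15 → P
G(6): 3·6+14=32≡6 → G
F(5): 3·5+14=29≡3 → D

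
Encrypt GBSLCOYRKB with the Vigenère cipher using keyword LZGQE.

Repeat the key across the message: LZGQELZGQE
G(6)+L(11): 17 → R
B(1)+Z(25): 26≡0 → A
S(18)+G(6): 24 → Y
L(11)+Q(16): 27≡1 → B
C(2)+E(4): 6 → G
O(14)+L(11): 25 → Z
Y(24)+Z(25): 49≡23 → X
R(17)+G(6): 23 → X
K(10)+Q(16): 26≡0 → A
B(1)+E(4): 5 → F

RAYBGZXXAF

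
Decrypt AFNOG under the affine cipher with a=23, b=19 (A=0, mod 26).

The inverse of 23 mod 26 is 17, since 23·17=391≡1. Apply D(y)=17·(y−19) mod 26:
A(0): 17·(0−19)=-323≡15 → P
F(5): 17·(5−19)=-238≡22 → W
N(13): 17·(13−19)=-102≡2 → C
O(14): 17·(14−19)=-85≡19 → T
G(6): 17·(6−19)=-221≡13 → N

PWCTN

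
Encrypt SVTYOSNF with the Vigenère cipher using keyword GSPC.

Repeat the key across the message: GSPCGSPC
S(18)+G(6): 24 → Y
V(21)+S(18): 39≡13 → N
T(19)+P(15): 34≡8 → I
Y(24)+C(2): 26≡0 → A
O(14)+G(6): 20 → U
S(18)+S(18): 36≡10 → K
N(13)+P(15): 28≡2 → C
F(5)+C(2): 7 → H

YNIAUKCH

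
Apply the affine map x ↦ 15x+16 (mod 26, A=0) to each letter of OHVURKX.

SRTELKX

O(14): 15·14+16=226≡18 → S
H(7): 15·7+16=121≡17 → R
V(21): 15·21+16=331≡19 → T
U(20): 15·20+16=316≡4 → E
R(17): 15·17+16=271≡11 → L
K(10): 15·10+16=166≡10 → K
X(23): 15·23+16=361≡23 → X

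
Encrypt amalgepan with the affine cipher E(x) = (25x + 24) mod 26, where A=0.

ymynsujyl

a(0): 25·0+24=24 → y
m(12): 25·12+24=324≡12 → m
a(0): 25·0+24=24 → y
l(11): 25·11+24=299≡13 → n
g(6): 25·6+24=174≡18 → s
e(4): 25·4+24=124≡20 → u
p(15): 25·15+24=399≡9 → j
a(0): 25·0+24=24 → y
n(13): 25·13+24=349≡11 → l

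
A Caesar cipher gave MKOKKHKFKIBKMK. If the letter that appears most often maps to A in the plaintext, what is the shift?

10

The most frequent ciphertext letter is K (appears 7 times).
K is position 10; A is position 0.
Shift = 10.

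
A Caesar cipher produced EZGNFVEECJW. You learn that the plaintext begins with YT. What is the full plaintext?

YTAHZPYYWDQ

From the crib: E(4)−Y(24)=-20≡6, so the shift is 6.
Subtract 6 from each ciphertext letter:
E(4): 4−6=-2≡24 → Y
Z(25): 25−6=19 → T
G(6): 6−6=0 → A
N(13): 13−6=7 → H
F(5): 5−6=-1≡25 → Z
V(21): 21−6=15 → P
E(4): 4−6=-2≡24 → Y
E(4): 4−6=-2≡24 → Y
C(2): 2−6=-4≡22 → W
J(9): 9−6=3 → D
W(22): 22−6=16 → Q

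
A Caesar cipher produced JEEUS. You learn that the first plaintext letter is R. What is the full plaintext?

RMMCA

From the crib: J(9)−R(17)=-8≡18, so the shift is 18.
Subtract 18 from each ciphertext letter:
J(9): 9−18=-9≡17 → R
E(4): 4−18=-14≡12 → M
E(4): 4−18=-14≡12 → M
U(20): 20−18=2 → C
S(18): 18−18=0 → A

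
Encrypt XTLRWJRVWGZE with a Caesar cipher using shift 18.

X(23): 23+18=41≡15 → P
T(19): 19+18=37≡11 → L
L(11): 11+18=29≡3 → D
R(17): 17+18=35≡9 → J
W(22): 22+18=40≡14 → O
J(9): 9+18=27≡1 → B
R(17): 17+18=35≡9 → J
V(21): 21+18=39≡13 → N
W(22): 22+18=40≡14 → O
G(6): 6+18=24 → Y
Z(25): 25+18=43≡17 → R
E(4): 4+18=22 → W

PLDJOBJNOYRW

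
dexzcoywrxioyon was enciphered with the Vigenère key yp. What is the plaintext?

fpzkezahtikzazp

Repeat the key across the ciphertext: ypypypypypypypy
d(3)−y(24): -21≡5 → f
e(4)−p(15): -11≡15 → p
x(23)−y(24): -1≡25 → z
z(25)−p(15): 10 → k
c(2)−y(24): -22≡4 → e
o(14)−p(15): -1≡25 → z
y(24)−y(24): 0 → a
w(22)−p(15): 7 → h
r(17)−y(24): -7≡19 → t
x(23)−p(15): 8 → i
i(8)−y(24): -16≡10 → k
o(14)−p(15): -1≡25 → z
y(24)−y(24): 0 → a
o(14)−p(15): -1≡25 → z
n(13)−y(24): -11≡15 → p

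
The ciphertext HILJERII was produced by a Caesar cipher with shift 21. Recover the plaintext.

MNQOJWNN

H(7): 7−21=-14≡12 → M
I(8): 8−21=-13≡13 → N
L(11): 11−21=-10≡16 → Q
J(9): 9−21=-12≡14 → O
E(4): 4−21=-17≡9 → J
R(17): 17−21=-4≡22 → W
I(8): 8−21=-13≡13 → N
I(8): 8−21=-13≡13 → N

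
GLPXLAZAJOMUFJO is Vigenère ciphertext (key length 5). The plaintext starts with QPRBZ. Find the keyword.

Subtract each crib letter from the matching ciphertext letter (mod 26):
G(6)−Q(16)=-10≡16 → Q
L(11)−P(15)=-4≡22 → W
P(15)−R(17)=-2≡24 → Y
X(23)−B(1)=22 → W
L(11)−Z(25)=-14≡12 → M

QWYWM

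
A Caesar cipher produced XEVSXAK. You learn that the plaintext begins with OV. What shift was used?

From the crib: X(23)−O(14)=9, so the shift is 9.

9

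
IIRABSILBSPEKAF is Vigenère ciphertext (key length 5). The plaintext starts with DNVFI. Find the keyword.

FVWVT

Subtract each crib letter from the matching ciphertext letter (mod 26):
I(8)−D(3)=5 → F
I(8)−N(13)=-5≡21 → V
R(17)−V(21)=-4≡22 → W
A(0)−F(5)=-5≡21 → V
B(1)−I(8)=-7≡19 → T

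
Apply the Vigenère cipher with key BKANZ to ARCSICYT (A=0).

BBCFHDIT

Repeat the key across the message: BKANZBKA
A(0)+B(1): 1 → B
R(17)+K(10): 27≡1 → B
C(2)+A(0): 2 → C
S(18)+N(13): 31≡5 → F
I(8)+Z(25): 33≡7 → H
C(2)+B(1): 3 → D
Y(24)+K(10): 34≡8 → I
T(19)+A(0): 19 → T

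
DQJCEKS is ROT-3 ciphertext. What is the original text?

ANGZBHP

D(3): 3−3=0 → A
Q(16): 16−3=13 → N
J(9): 9−3=6 → G
C(2): 2−3=-1≡25 → Z
E(4): 4−3=1 → B
K(10): 10−3=7 → H
S(18): 18−3=15 → P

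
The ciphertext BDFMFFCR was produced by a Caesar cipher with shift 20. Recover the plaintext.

B(1): 1−20=-19≡7 → H
D(3): 3−20=-17≡9 → J
F(5): 5−20=-15≡11 → L
M(12): 12−20=-8≡18 → S
F(5): 5−20=-15≡11 → L
F(5): 5−20=-15≡11 → L
C(2): 2−20=-18≡8 → I
R(17): 17−20=-3≡23 → X

HJLSLLIX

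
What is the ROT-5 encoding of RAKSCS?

WFPXHX

R(17): 17+5=22 → W
A(0): 0+5=5 → F
K(10): 10+5=15 → P
S(18): 18+5=23 → X
C(2): 2+5=7 → H
S(18): 18+5=23 → X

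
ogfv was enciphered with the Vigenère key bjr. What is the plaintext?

Repeat the key across the ciphertext: bjrb
o(14)−b(1): 13 → n
g(6)−j(9): -3≡23 → x
f(5)−r(17): -12≡14 → o
v(21)−b(1): 20 → u

nxou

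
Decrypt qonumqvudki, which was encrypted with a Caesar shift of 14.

q(16): 16−14=2 → c
o(14): 14−14=0 → a
n(13): 13−14=-1≡25 → z
u(20): 20−14=6 → g
m(12): 12−14=-2≡24 → y
q(16): 16−14=2 → c
v(21): 21−14=7 → h
u(20): 20−14=6 → g
d(3): 3−14=-11≡15 → p
k(10): 10−14=-4≡22 → w
i(8): 8−14=-6≡20 → u

cazgychgpwu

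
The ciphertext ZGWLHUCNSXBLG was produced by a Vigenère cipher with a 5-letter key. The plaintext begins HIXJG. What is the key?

SYZCB

Subtract each crib letter from the matching ciphertext letter (mod 26):
Z(25)−H(7)=18 → S
G(6)−I(8)=-2≡24 → Y
W(22)−X(23)=-1≡25 → Z
L(11)−J(9)=2 → C
H(7)−G(6)=1 → B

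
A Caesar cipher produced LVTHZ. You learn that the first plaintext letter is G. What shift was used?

5

From the crib: L(11)−G(6)=5, so the shift is 5.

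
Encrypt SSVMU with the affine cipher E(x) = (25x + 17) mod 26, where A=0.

ZZWFX

S(18): 25·18+17=467≡25 → Z
S(18): 25·18+17=467≡25 → Z
V(21): 25·21+17=542≡22 → W
M(12): 25·12+17=317≡5 → F
U(20): 25·20+17=517≡23 → X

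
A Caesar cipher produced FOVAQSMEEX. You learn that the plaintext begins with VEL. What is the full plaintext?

VELQGICUUN

From the crib: F(5)−V(21)=-16≡10, so the shift is 10.
Subtract 10 from each ciphertext letter:
F(5): 5−10=-5≡21 → V
O(14): 14−10=4 → E
V(21): 21−10=11 → L
A(0): 0−10=-10≡16 → Q
Q(16): 16−10=6 → G
S(18): 18−10=8 → I
M(12): 12−10=2 → C
E(4): 4−10=-6≡20 → U
E(4): 4−10=-6≡20 → U
X(23): 23−10=13 → N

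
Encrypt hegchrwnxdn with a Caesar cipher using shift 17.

h(7): 7+17=24 → y
e(4): 4+17=21 → v
g(6): 6+17=23 → x
c(2): 2+17=19 → t
h(7): 7+17=24 → y
r(17): 17+17=34≡8 → i
w(22): 22+17=39≡13 → n
n(13): 13+17=30≡4 → e
x(23): 23+17=40≡14 → o
d(3): 3+17=20 → u
n(13): 13+17=30≡4 → e

yvxtyineoue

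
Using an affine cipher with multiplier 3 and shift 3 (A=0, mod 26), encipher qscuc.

q(16): 3·16+3=51≡25 → z
s(18): 3·18+3=57≡5 → f
c(2): 3·2+3=9 → j
u(20): 3·20+3=63≡11 → l
c(2): 3·2+3=9 → j

zfjlj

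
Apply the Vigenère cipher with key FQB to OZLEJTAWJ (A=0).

Repeat the key across the message: FQBFQBFQB
O(14)+F(5): 19 → T
Z(25)+Q(16): 41≡15 → P
L(11)+B(1): 12 → M
E(4)+F(5): 9 → J
J(9)+Q(16): 25 → Z
T(19)+B(1): 20 → U
A(0)+F(5): 5 → F
W(22)+Q(16): 38≡12 → M
J(9)+B(1): 10 → K

TPMJZUFMK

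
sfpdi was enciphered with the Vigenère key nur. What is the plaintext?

Repeat the key across the ciphertext: nurnu
s(18)−n(13): 5 → f
f(5)−u(20): -15≡11 → l
p(15)−r(17): -2≡24 → y
d(3)−n(13): -10≡16 → q
i(8)−u(20): -12≡14 → o

flyqo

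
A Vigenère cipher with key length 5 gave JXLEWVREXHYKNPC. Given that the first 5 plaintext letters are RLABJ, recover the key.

Subtract each crib letter from the matching ciphertext letter (mod 26):
J(9)−R(17)=-8≡18 → S
X(23)−L(11)=12 → M
L(11)−A(0)=11 → L
E(4)−B(1)=3 → D
W(22)−J(9)=13 → N

SMLDN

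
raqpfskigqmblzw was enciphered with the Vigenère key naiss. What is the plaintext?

Repeat the key across the ciphertext: naissnaissnaiss
r(17)−n(13): 4 → e
a(0)−a(0): 0 → a
q(16)−i(8): 8 → i
p(15)−s(18): -3≡23 → x
f(5)−s(18): -13≡13 → n
s(18)−n(13): 5 → f
k(10)−a(0): 10 → k
i(8)−i(8): 0 → a
g(6)−s(18): -12≡14 → o
q(16)−s(18): -2≡24 → y
m(12)−n(13): -1≡25 → z
b(1)−a(0): 1 → b
l(11)−i(8): 3 → d
z(25)−s(18): 7 → h
w(22)−s(18): 4 → e

eaixnfkaoyzbdhe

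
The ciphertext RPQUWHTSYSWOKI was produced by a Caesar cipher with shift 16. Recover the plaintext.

R(17): 17−16=1 → B
P(15): 15−16=-1≡25 → Z
Q(16): 16−16=0 → A
U(20): 20−16=4 → E
W(22): 22−16=6 → G
H(7): 7−16=-9≡17 → R
T(19): 19−16=3 → D
S(18): 18−16=2 → C
Y(24): 24−16=8 → I
S(18): 18−16=2 → C
W(22): 22−16=6 → G
O(14): 14−16=-2≡24 → Y
K(10): 10−16=-6≡20 → U
I(8): 8−16=-8≡18 → S

BZAEGRDCICGYUS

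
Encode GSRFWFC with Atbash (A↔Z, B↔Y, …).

THIUDUX

G(6) → T(19)
S(18) → H(7)
R(17) → I(8)
F(5) → U(20)
W(22) → D(3)
F(5) → U(20)
C(2) → X(23)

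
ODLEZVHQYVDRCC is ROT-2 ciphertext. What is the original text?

O(14): 14−2=12 → M
D(3): 3−2=1 → B
L(11): 11−2=9 → J
E(4): 4−2=2 → C
Z(25): 25−2=23 → X
V(21): 21−2=19 → T
H(7): 7−2=5 → F
Q(16): 16−2=14 → O
Y(24): 24−2=22 → W
V(21): 21−2=19 → T
D(3): 3−2=1 → B
R(17): 17−2=15 → P
C(2): 2−2=0 → A
C(2): 2−2=0 → A

MBJCXTFOWTBPAA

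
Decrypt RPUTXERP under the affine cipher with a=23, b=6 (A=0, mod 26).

FXENDSFX

The inverse of 23 mod 26 is 17, since 23·17=391≡1. Apply D(y)=17·(y−6) mod 26:
R(17): 17·(17−6)=187≡5 → F
P(15): 17·(15−6)=153≡23 → X
U(20): 17·(20−6)=238≡4 → E
T(19): 17·(19−6)=221≡13 → N
X(23): 17·(23−6)=289≡3 → D
E(4): 17·(4−6)=-34≡18 → S
R(17): 17·(17−6)=187≡5 → F
P(15): 17·(15−6)=153≡23 → X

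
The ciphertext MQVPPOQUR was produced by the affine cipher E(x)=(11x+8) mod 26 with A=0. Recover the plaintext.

The inverse of 11 mod 26 is 19, since 11·19=209≡1. Apply D(y)=19·(y−8) mod 26:
M(12): 19·(12−8)=76≡24 → Y
Q(16): 19·(16−8)=152≡22 → W
V(21): 19·(21−8)=247≡13 → N
P(15): 19·(15−8)=133≡3 → D
P(15): 19·(15−8)=133≡3 → D
O(14): 19·(14−8)=114≡10 → K
Q(16): 19·(16−8)=152≡22 → W
U(20): 19·(20−8)=228≡20 → U
R(17): 19·(17−8)=171≡15 → P

YWNDDKWUP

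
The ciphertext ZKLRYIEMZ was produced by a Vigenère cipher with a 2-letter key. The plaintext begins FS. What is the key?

US

Subtract each crib letter from the matching ciphertext letter (mod 26):
Z(25)−F(5)=20 → U
K(10)−S(18)=-8≡18 → S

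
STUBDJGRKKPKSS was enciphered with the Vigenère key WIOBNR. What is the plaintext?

WLGAQSKJWJCTWK

Repeat the key across the ciphertext: WIOBNRWIOBNRWI
S(18)−W(22): -4≡22 → W
T(19)−I(8): 11 → L
U(20)−O(14): 6 → G
B(1)−B(1): 0 → A
D(3)−N(13): -10≡16 → Q
J(9)−R(17): -8≡18 → S
G(6)−W(22): -16≡10 → K
R(17)−I(8): 9 → J
K(10)−O(14): -4≡22 → W
K(10)−B(1): 9 → J
P(15)−N(13): 2 → C
K(10)−R(17): -7≡19 → T
S(18)−W(22): -4≡22 → W
S(18)−I(8): 10 → K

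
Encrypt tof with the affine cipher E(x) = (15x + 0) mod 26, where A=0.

zcx

t(19): 15·19+0=285≡25 → z
o(14): 15·14+0=210≡2 → c
f(5): 15·5+0=75≡23 → x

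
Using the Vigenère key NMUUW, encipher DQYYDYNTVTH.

QCSSZLZNPPU

Repeat the key across the message: NMUUWNMUUWN
D(3)+N(13): 16 → Q
Q(16)+M(12): 28≡2 → C
Y(24)+U(20): 44≡18 → S
Y(24)+U(20): 44≡18 → S
D(3)+W(22): 25 → Z
Y(24)+N(13): 37≡11 → L
N(13)+M(12): 25 → Z
T(19)+U(20): 39≡13 → N
V(21)+U(20): 41≡15 → P
T(19)+W(22): 41≡15 → P
H(7)+N(13): 20 → U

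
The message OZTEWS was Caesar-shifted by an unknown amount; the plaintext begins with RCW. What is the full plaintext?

RCWHZV

From the crib: O(14)−R(17)=-3≡23, so the shift is 23.
Subtract 23 from each ciphertext letter:
O(14): 14−23=-9≡17 → R
Z(25): 25−23=2 → C
T(19): 19−23=-4≡22 → W
E(4): 4−23=-19≡7 → H
W(22): 22−23=-1≡25 → Z
S(18): 18−23=-5≡21 → V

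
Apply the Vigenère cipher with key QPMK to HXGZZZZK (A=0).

XMSJPOLU

Repeat the key across the message: QPMKQPMK
H(7)+Q(16): 23 → X
X(23)+P(15): 38≡12 → M
G(6)+M(12): 18 → S
Z(25)+K(10): 35≡9 → J
Z(25)+Q(16): 41≡15 → P
Z(25)+P(15): 40≡14 → O
Z(25)+M(12): 37≡11 → L
K(10)+K(10): 20 → U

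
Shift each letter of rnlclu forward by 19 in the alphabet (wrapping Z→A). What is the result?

r(17): 17+19=36≡10 → k
n(13): 13+19=32≡6 → g
l(11): 11+19=30≡4 → e
c(2): 2+19=21 → v
l(11): 11+19=30≡4 → e
u(20): 20+19=39≡13 → n

kgeven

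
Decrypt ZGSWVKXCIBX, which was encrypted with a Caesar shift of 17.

Z(25): 25−17=8 → I
G(6): 6−17=-11≡15 → P
S(18): 18−17=1 → B
W(22): 22−17=5 → F
V(21): 21−17=4 → E
K(10): 10−17=-7≡19 → T
X(23): 23−17=6 → G
C(2): 2−17=-15≡11 → L
I(8): 8−17=-9≡17 → R
B(1): 1−17=-16≡10 → K
X(23): 23−17=6 → G

IPBFETGLRKG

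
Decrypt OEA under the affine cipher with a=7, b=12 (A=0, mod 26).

EKC

The inverse of 7 mod 26 is 15, since 7·15=105≡1. Apply D(y)=15·(y−12) mod 26:
O(14): 15·(14−12)=30≡4 → E
E(4): 15·(4−12)=-120≡10 → K
A(0): 15·(0−12)=-180≡2 → C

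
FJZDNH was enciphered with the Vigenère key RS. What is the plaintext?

ORILWP

Repeat the key across the ciphertext: RSRSRS
F(5)−R(17): -12≡14 → O
J(9)−S(18): -9≡17 → R
Z(25)−R(17): 8 → I
D(3)−S(18): -15≡11 → L
N(13)−R(17): -4≡22 → W
H(7)−S(18): -11≡15 → P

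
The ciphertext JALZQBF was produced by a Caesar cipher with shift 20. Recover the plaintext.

PGRFWHL

J(9): 9−20=-11≡15 → P
A(0): 0−20=-20≡6 → G
L(11): 11−20=-9≡17 → R
Z(25): 25−20=5 → F
Q(16): 16−20=-4≡22 → W
B(1): 1−20=-19≡7 → H
F(5): 5−20=-15≡11 → L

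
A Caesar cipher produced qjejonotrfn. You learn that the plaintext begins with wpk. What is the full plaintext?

From the crib: q(16)−w(22)=-6≡20, so the shift is 20.
Subtract 20 from each ciphertext letter:
q(16): 16−20=-4≡22 → w
j(9): 9−20=-11≡15 → p
e(4): 4−20=-16≡10 → k
j(9): 9−20=-11≡15 → p
o(14): 14−20=-6≡20 → u
n(13): 13−20=-7≡19 → t
o(14): 14−20=-6≡20 → u
t(19): 19−20=-1≡25 → z
r(17): 17−20=-3≡23 → x
f(5): 5−20=-15≡11 → l
n(13): 13−20=-7≡19 → t

wpkputuzxlt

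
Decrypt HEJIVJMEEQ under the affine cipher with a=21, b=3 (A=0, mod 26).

UFEZMETFFN

The inverse of 21 mod 26 is 5, since 21·5=105≡1. Apply D(y)=5·(y−3) mod 26:
H(7): 5·(7−3)=20 → U
E(4): 5·(4−3)=5 → F
J(9): 5·(9−3)=30≡4 → E
I(8): 5·(8−3)=25 → Z
V(21): 5·(21−3)=90≡12 → M
J(9): 5·(9−3)=30≡4 → E
M(12): 5·(12−3)=45≡19 → T
E(4): 5·(4−3)=5 → F
E(4): 5·(4−3)=5 → F
Q(16): 5·(16−3)=65≡13 → N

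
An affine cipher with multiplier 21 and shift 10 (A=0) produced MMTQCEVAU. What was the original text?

The inverse of 21 mod 26 is 5, since 21·5=105≡1. Apply D(y)=5·(y−10) mod 26:
M(12): 5·(12−10)=10 → K
M(12): 5·(12−10)=10 → K
T(19): 5·(19−10)=45≡19 → T
Q(16): 5·(16−10)=30≡4 → E
C(2): 5·(2−10)=-40≡12 → M
E(4): 5·(4−10)=-30≡22 → W
V(21): 5·(21−10)=55≡3 → D
A(0): 5·(0−10)=-50≡2 → C
U(20): 5·(20−10)=50≡24 → Y

KKTEMWDCY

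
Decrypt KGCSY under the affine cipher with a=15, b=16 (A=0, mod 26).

The inverse of 15 mod 26 is 7, since 15·7=105≡1. Apply D(y)=7·(y−16) mod 26:
K(10): 7·(10−16)=-42≡10 → K
G(6): 7·(6−16)=-70≡8 → I
C(2): 7·(2−16)=-98≡6 → G
S(18): 7·(18−16)=14 → O
Y(24): 7·(24−16)=56≡4 → E

KIGOE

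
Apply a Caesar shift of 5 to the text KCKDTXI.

PHPIYCN

K(10): 10+5=15 → P
C(2): 2+5=7 → H
K(10): 10+5=15 → P
D(3): 3+5=8 → I
T(19): 19+5=24 → Y
X(23): 23+5=28≡2 → C
I(8): 8+5=13 → N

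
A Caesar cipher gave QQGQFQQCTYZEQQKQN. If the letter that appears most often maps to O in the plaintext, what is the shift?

The most frequent ciphertext letter is Q (appears 8 times).
Q is position 16; O is position 14.
Shift = 2.

2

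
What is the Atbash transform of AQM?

ZJN

A(0) → Z(25)
Q(16) → J(9)
M(12) → N(13)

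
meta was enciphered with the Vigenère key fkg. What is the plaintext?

Repeat the key across the ciphertext: fkgf
m(12)−f(5): 7 → h
e(4)−k(10): -6≡20 → u
t(19)−g(6): 13 → n
a(0)−f(5): -5≡21 → v

hunv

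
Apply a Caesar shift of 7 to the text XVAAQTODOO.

ECHHXAVKVV

X(23): 23+7=30≡4 → E
V(21): 21+7=28≡2 → C
A(0): 0+7=7 → H
A(0): 0+7=7 → H
Q(16): 16+7=23 → X
T(19): 19+7=26≡0 → A
O(14): 14+7=21 → V
D(3): 3+7=10 → K
O(14): 14+7=21 → V
O(14): 14+7=21 → V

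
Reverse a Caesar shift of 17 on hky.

h(7): 7−17=-10≡16 → q
k(10): 10−17=-7≡19 → t
y(24): 24−17=7 → h

qth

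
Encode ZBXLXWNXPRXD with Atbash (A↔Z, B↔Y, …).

AYCOCDMCKICW

Z(25) → A(0)
B(1) → Y(24)
X(23) → C(2)
L(11) → O(14)
X(23) → C(2)
W(22) → D(3)
N(13) → M(12)
X(23) → C(2)
P(15) → K(10)
R(17) → I(8)
X(23) → C(2)
D(3) → W(22)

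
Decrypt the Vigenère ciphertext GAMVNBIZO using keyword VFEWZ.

LVIZOGDVS

Repeat the key across the ciphertext: VFEWZVFEW
G(6)−V(21): -15≡11 → L
A(0)−F(5): -5≡21 → V
M(12)−E(4): 8 → I
V(21)−W(22): -1≡25 → Z
N(13)−Z(25): -12≡14 → O
B(1)−V(21): -20≡6 → G
I(8)−F(5): 3 → D
Z(25)−E(4): 21 → V
O(14)−W(22): -8≡18 → S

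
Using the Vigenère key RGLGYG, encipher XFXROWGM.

Repeat the key across the message: RGLGYGRG
X(23)+R(17): 40≡14 → O
F(5)+G(6): 11 → L
X(23)+L(11): 34≡8 → I
R(17)+G(6): 23 → X
O(14)+Y(24): 38≡12 → M
W(22)+G(6): 28≡2 → C
G(6)+R(17): 23 → X
M(12)+G(6): 18 → S

OLIXMCXS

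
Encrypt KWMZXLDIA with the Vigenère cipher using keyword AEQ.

Repeat the key across the message: AEQAEQAEQ
K(10)+A(0): 10 → K
W(22)+E(4): 26≡0 → A
M(12)+Q(16): 28≡2 → C
Z(25)+A(0): 25 → Z
X(23)+E(4): 27≡1 → B
L(11)+Q(16): 27≡1 → B
D(3)+A(0): 3 → D
I(8)+E(4): 12 → M
A(0)+Q(16): 16 → Q

KACZBBDMQ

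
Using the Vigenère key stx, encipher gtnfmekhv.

ymkxfbcas

Repeat the key across the message: stxstxstx
g(6)+s(18): 24 → y
t(19)+t(19): 38≡12 → m
n(13)+x(23): 36≡10 → k
f(5)+s(18): 23 → x
m(12)+t(19): 31≡5 → f
e(4)+x(23): 27≡1 → b
k(10)+s(18): 28≡2 → c
h(7)+t(19): 26≡0 → a
v(21)+x(23): 44≡18 → s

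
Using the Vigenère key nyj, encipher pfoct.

Repeat the key across the message: nyjny
p(15)+n(13): 28≡2 → c
f(5)+y(24): 29≡3 → d
o(14)+j(9): 23 → x
c(2)+n(13): 15 → p
t(19)+y(24): 43≡17 → r

cdxpr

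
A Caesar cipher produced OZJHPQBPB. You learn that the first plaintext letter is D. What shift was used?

11

From the crib: O(14)−D(3)=11, so the shift is 11.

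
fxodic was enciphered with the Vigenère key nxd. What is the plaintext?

salqlz

Repeat the key across the ciphertext: nxdnxd
f(5)−n(13): -8≡18 → s
x(23)−x(23): 0 → a
o(14)−d(3): 11 → l
d(3)−n(13): -10≡16 → q
i(8)−x(23): -15≡11 → l
c(2)−d(3): -1≡25 → z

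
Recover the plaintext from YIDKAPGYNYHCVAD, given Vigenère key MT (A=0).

MPRROWUFBFVJJHR

Repeat the key across the ciphertext: MTMTMTMTMTMTMTM
Y(24)−M(12): 12 → M
I(8)−T(19): -11≡15 → P
D(3)−M(12): -9≡17 → R
K(10)−T(19): -9≡17 → R
A(0)−M(12): -12≡14 → O
P(15)−T(19): -4≡22 → W
G(6)−M(12): -6≡20 → U
Y(24)−T(19): 5 → F
N(13)−M(12): 1 → B
Y(24)−T(19): 5 → F
H(7)−M(12): -5≡21 → V
C(2)−T(19): -17≡9 → J
V(21)−M(12): 9 → J
A(0)−T(19): -19≡7 → H
D(3)−M(12): -9≡17 → R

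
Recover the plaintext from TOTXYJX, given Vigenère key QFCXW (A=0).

DJRACTS

Repeat the key across the ciphertext: QFCXWQF
T(19)−Q(16): 3 → D
O(14)−F(5): 9 → J
T(19)−C(2): 17 → R
X(23)−X(23): 0 → A
Y(24)−W(22): 2 → C
J(9)−Q(16): -7≡19 → T
X(23)−F(5): 18 → S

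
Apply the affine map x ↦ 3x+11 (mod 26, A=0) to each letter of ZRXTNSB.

Z(25): 3·25+11=86≡8 → I
R(17): 3·17+11=62≡10 → K
X(23): 3·23+11=80≡2 → C
T(19): 3·19+11=68≡16 → Q
N(13): 3·13+11=50≡24 → Y
S(18): 3·18+11=65≡13 → N
B(1): 3·1+11=14 → O

IKCQYNO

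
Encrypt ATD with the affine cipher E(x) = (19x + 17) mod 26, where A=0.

ROW

A(0): 19·0+17=17 → R
T(19): 19·19+17=378≡14 → O
D(3): 19·3+17=74≡22 → W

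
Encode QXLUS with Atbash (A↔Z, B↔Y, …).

JCOFH

Q(16) → J(9)
X(23) → C(2)
L(11) → O(14)
U(20) → F(5)
S(18) → H(7)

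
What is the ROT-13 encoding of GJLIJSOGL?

G(6): 6+13=19 → T
J(9): 9+13=22 → W
L(11): 11+13=24 → Y
I(8): 8+13=21 → V
J(9): 9+13=22 → W
S(18): 18+13=31≡5 → F
O(14): 14+13=27≡1 → B
G(6): 6+13=19 → T
L(11): 11+13=24 → Y

TWYVWFBTY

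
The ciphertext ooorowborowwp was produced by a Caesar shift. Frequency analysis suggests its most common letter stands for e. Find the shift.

10

The most frequent ciphertext letter is o (appears 6 times).
o is position 14; e is position 4.
Shift = 10.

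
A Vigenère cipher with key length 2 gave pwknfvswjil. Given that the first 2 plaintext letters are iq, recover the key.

hg

Subtract each crib letter from the matching ciphertext letter (mod 26):
p(15)−i(8)=7 → h
w(22)−q(16)=6 → g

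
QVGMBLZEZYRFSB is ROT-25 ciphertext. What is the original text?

Q(16): 16−25=-9≡17 → R
V(21): 21−25=-4≡22 → W
G(6): 6−25=-19≡7 → H
M(12): 12−25=-13≡13 → N
B(1): 1−25=-24≡2 → C
L(11): 11−25=-14≡12 → M
Z(25): 25−25=0 → A
E(4): 4−25=-21≡5 → F
Z(25): 25−25=0 → A
Y(24): 24−25=-1≡25 → Z
R(17): 17−25=-8≡18 → S
F(5): 5−25=-20≡6 → G
S(18): 18−25=-7≡19 → T
B(1): 1−25=-24≡2 → C

RWHNCMAFAZSGTC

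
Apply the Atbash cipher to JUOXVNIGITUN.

QFLCEMRTRGFM

J(9) → Q(16)
U(20) → F(5)
O(14) → L(11)
X(23) → C(2)
V(21) → E(4)
N(13) → M(12)
I(8) → R(17)
G(6) → T(19)
I(8) → R(17)
T(19) → G(6)
U(20) → F(5)
N(13) → M(12)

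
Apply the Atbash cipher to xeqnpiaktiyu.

x(23) → c(2)
e(4) → v(21)
q(16) → j(9)
n(13) → m(12)
p(15) → k(10)
i(8) → r(17)
a(0) → z(25)
k(10) → p(15)
t(19) → g(6)
i(8) → r(17)
y(24) → b(1)
u(20) → f(5)

cvjmkrzpgrbf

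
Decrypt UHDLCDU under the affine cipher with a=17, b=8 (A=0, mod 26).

QDPRSPQ

The inverse of 17 mod 26 is 23, since 17·23=391≡1. Apply D(y)=23·(y−8) mod 26:
U(20): 23·(20−8)=276≡16 → Q
H(7): 23·(7−8)=-23≡3 → D
D(3): 23·(3−8)=-115≡15 → P
L(11): 23·(11−8)=69≡17 → R
C(2): 23·(2−8)=-138≡18 → S
D(3): 23·(3−8)=-115≡15 → P
U(20): 23·(20−8)=276≡16 → Q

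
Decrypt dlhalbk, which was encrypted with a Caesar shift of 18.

d(3): 3−18=-15≡11 → l
l(11): 11−18=-7≡19 → t
h(7): 7−18=-11≡15 → p
a(0): 0−18=-18≡8 → i
l(11): 11−18=-7≡19 → t
b(1): 1−18=-17≡9 → j
k(10): 10−18=-8≡18 → s

ltpitjs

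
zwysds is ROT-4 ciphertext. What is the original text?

z(25): 25−4=21 → v
w(22): 22−4=18 → s
y(24): 24−4=20 → u
s(18): 18−4=14 → o
d(3): 3−4=-1≡25 → z
s(18): 18−4=14 → o

vsuozo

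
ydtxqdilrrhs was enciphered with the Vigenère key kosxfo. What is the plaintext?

Repeat the key across the ciphertext: kosxfokosxfo
y(24)−k(10): 14 → o
d(3)−o(14): -11≡15 → p
t(19)−s(18): 1 → b
x(23)−x(23): 0 → a
q(16)−f(5): 11 → l
d(3)−o(14): -11≡15 → p
i(8)−k(10): -2≡24 → y
l(11)−o(14): -3≡23 → x
r(17)−s(18): -1≡25 → z
r(17)−x(23): -6≡20 → u
h(7)−f(5): 2 → c
s(18)−o(14): 4 → e

opbalpyxzuce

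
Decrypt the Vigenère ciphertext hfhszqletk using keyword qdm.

Repeat the key across the ciphertext: qdmqdmqdmq
h(7)−q(16): -9≡17 → r
f(5)−d(3): 2 → c
h(7)−m(12): -5≡21 → v
s(18)−q(16): 2 → c
z(25)−d(3): 22 → w
q(16)−m(12): 4 → e
l(11)−q(16): -5≡21 → v
e(4)−d(3): 1 → b
t(19)−m(12): 7 → h
k(10)−q(16): -6≡20 → u

rcvcwevbhu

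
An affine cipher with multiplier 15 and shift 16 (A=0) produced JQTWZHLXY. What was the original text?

DAVQLPRXE

The inverse of 15 mod 26 is 7, since 15·7=105≡1. Apply D(y)=7·(y−16) mod 26:
J(9): 7·(9−16)=-49≡3 → D
Q(16): 7·(16−16)=0 → A
T(19): 7·(19−16)=21 → V
W(22): 7·(22−16)=42≡16 → Q
Z(25): 7·(25−16)=63≡11 → L
H(7): 7·(7−16)=-63≡15 → P
L(11): 7·(11−16)=-35≡17 → R
X(23): 7·(23−16)=49≡23 → X
Y(24): 7·(24−16)=56≡4 → E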